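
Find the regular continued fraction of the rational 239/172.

[1; 2, 1, 1, 3, 4, 2]

Run the Euclidean algorithm on 239 and 172; the successive quotients are the partial quotients a_0, a_1, ... (each step inverts the fractional part left over by the previous one):
  239 = 1*172 + 67, so a_0 = 1.
  172 = 2*67 + 38, so a_1 = 2.
  67 = 1*38 + 29, so a_2 = 1.
  38 = 1*29 + 9, so a_3 = 1.
  29 = 3*9 + 2, so a_4 = 3.
  9 = 4*2 + 1, so a_5 = 4.
  2 = 2*1 + 0, so a_6 = 2.
The remainder reaches 0 after 7 divisions, so the expansion has 7 partial quotients, read off in order.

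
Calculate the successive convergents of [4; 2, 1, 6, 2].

4/1, 9/2, 13/3, 87/20, 187/43

Using the convergent recurrence p_i = a_i*p_{i-1} + p_{i-2}, q_i = a_i*q_{i-1} + q_{i-2} with p_{-2}=0, p_{-1}=1, q_{-2}=1, q_{-1}=0:
  i=0: a_0=4, p_0 = 4*1 + 0 = 4, q_0 = 4*0 + 1 = 1.
  i=1: a_1=2, p_1 = 2*4 + 1 = 9, q_1 = 2*1 + 0 = 2.
  i=2: a_2=1, p_2 = 1*9 + 4 = 13, q_2 = 1*2 + 1 = 3.
  i=3: a_3=6, p_3 = 6*13 + 9 = 87, q_3 = 6*3 + 2 = 20.
  i=4: a_4=2, p_4 = 2*87 + 13 = 187, q_4 = 2*20 + 3 = 43.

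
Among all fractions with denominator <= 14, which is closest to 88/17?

Expand x = 88/17 as a continued fraction with the Euclidean algorithm:
  88 = 5*17 + 3, so a_0 = 5.
  17 = 5*3 + 2, so a_1 = 5.
  3 = 1*2 + 1, so a_2 = 1.
  2 = 2*1 + 0, so a_3 = 2.
so x = [5; 5, 1, 2].
Convergents (p_i = a_i*p_{i-1} + p_{i-2}, q_i = a_i*q_{i-1} + q_{i-2} with p_{-2}=0, p_{-1}=1, q_{-2}=1, q_{-1}=0), until the denominator exceeds 14:
  i=0: a_0=5, p_0 = 5*1 + 0 = 5, q_0 = 5*0 + 1 = 1.
  i=1: a_1=5, p_1 = 5*5 + 1 = 26, q_1 = 5*1 + 0 = 5.
  i=2: a_2=1, p_2 = 1*26 + 5 = 31, q_2 = 1*5 + 1 = 6.
  i=3: a_3=2, p_3 = 2*31 + 26 = 88, q_3 = 2*6 + 5 = 17.
q_3 = 17 > 14, so the last convergent with denominator <= 14 is p_2/q_2 = 31/6.
The closest fraction with denominator <= 14 is either p_2/q_2 or the intermediate fraction (k*p_2 + p_1)/(k*q_2 + q_1) with the largest k >= 1 whose denominator stays <= 14; these approach x as k grows, and every other convergent or intermediate fraction in range is farther away.
Largest k: floor((14 - q_1)/q_2) = floor((14 - 5)/6) = 1.
That gives (1*31 + 26)/(1*6 + 5) = 57/11.
Compare the errors: |x - 31/6| = |88*6 - 31*17|/(17*6) = 1/102, and |x - 57/11| = |88*11 - 57*17|/(17*11) = 1/187.
Cross-multiplying, 1*102 = 102 < 187 = 1*187, so 1/187 is smaller: the intermediate fraction 57/11 is closer to x than 31/6.

57/11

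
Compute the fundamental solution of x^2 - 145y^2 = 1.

(x, y) = (289, 24)

First expand sqrt(145) as a continued fraction. With x_i = (sqrt(145) + m_i)/d_i and (m_0, d_0) = (0, 1): a_0 = floor(sqrt(145)) = 12, since 12^2 = 144 <= 145 < 169 = 13^2.
Iterate m_{i+1} = d_i*a_i - m_i, d_{i+1} = (145 - m_{i+1}^2)/d_i, a_{i+1} = floor((a_0 + m_{i+1})/d_{i+1}):
  m_1 = 1*12 - 0 = 12, d_1 = (145 - 12^2)/1 = 1/1 = 1, a_1 = floor((12 + 12)/1) = 24.
  m_2 = 1*24 - 12 = 12, d_2 = (145 - 12^2)/1 = 1/1 = 1: (m_2, d_2) = (m_1, d_1) = (12, 1), so from here the quotient a_1 repeats; the period length is 1.
So sqrt(145) = [12; (24)] with period length k = 1.
k is odd, so (p_{k-1}, q_{k-1}) only solves x^2 - 145y^2 = -1 and the fundamental solution of x^2 - 145y^2 = 1 is (p_{2k-1}, q_{2k-1}) = (p_1, q_1); compute convergents through index 1, running through the period twice.
Convergents (p_i = a_i*p_{i-1} + p_{i-2}, q_i = a_i*q_{i-1} + q_{i-2} with p_{-2}=0, p_{-1}=1, q_{-2}=1, q_{-1}=0):
  i=0: a_0=12, p_0 = 12*1 + 0 = 12, q_0 = 12*0 + 1 = 1.
  i=1: a_1=24, p_1 = 24*12 + 1 = 289, q_1 = 24*1 + 0 = 24.
Indeed p_0^2 - 145*q_0^2 = 144 - 145 = -1, not +1.
Check: 289^2 - 145*24^2 = 83521 - 83520 = 1, so (x, y) = (289, 24) solves the equation, and by the theorem it is the least positive solution.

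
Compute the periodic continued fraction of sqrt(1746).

Write x_i = (sqrt(1746) + m_i)/d_i with (m_0, d_0) = (0, 1). a_0 = floor(sqrt(1746)) = 41, since 41^2 = 1681 <= 1746 < 1764 = 42^2.
Iterate m_{i+1} = d_i*a_i - m_i, d_{i+1} = (1746 - m_{i+1}^2)/d_i, a_{i+1} = floor((a_0 + m_{i+1})/d_{i+1}):
  m_1 = 1*41 - 0 = 41, d_1 = (1746 - 41^2)/1 = 65/1 = 65, a_1 = floor((41 + 41)/65) = 1.
  m_2 = 65*1 - 41 = 24, d_2 = (1746 - 24^2)/65 = 1170/65 = 18, a_2 = floor((41 + 24)/18) = 3.
  m_3 = 18*3 - 24 = 30, d_3 = (1746 - 30^2)/18 = 846/18 = 47, a_3 = floor((41 + 30)/47) = 1.
  m_4 = 47*1 - 30 = 17, d_4 = (1746 - 17^2)/47 = 1457/47 = 31, a_4 = floor((41 + 17)/31) = 1.
  m_5 = 31*1 - 17 = 14, d_5 = (1746 - 14^2)/31 = 1550/31 = 50, a_5 = floor((41 + 14)/50) = 1.
  m_6 = 50*1 - 14 = 36, d_6 = (1746 - 36^2)/50 = 450/50 = 9, a_6 = floor((41 + 36)/9) = 8.
  m_7 = 9*8 - 36 = 36, d_7 = (1746 - 36^2)/9 = 450/9 = 50, a_7 = floor((41 + 36)/50) = 1.
  m_8 = 50*1 - 36 = 14, d_8 = (1746 - 14^2)/50 = 1550/50 = 31, a_8 = floor((41 + 14)/31) = 1.
  m_9 = 31*1 - 14 = 17, d_9 = (1746 - 17^2)/31 = 1457/31 = 47, a_9 = floor((41 + 17)/47) = 1.
  m_10 = 47*1 - 17 = 30, d_10 = (1746 - 30^2)/47 = 846/47 = 18, a_10 = floor((41 + 30)/18) = 3.
  m_11 = 18*3 - 30 = 24, d_11 = (1746 - 24^2)/18 = 1170/18 = 65, a_11 = floor((41 + 24)/65) = 1.
  m_12 = 65*1 - 24 = 41, d_12 = (1746 - 41^2)/65 = 65/65 = 1, a_12 = floor((41 + 41)/1) = 82.
  m_13 = 1*82 - 41 = 41, d_13 = (1746 - 41^2)/1 = 65/1 = 65: (m_13, d_13) = (m_1, d_1) = (41, 65), so from here the quotients repeat a_1, ..., a_12; the period length is 12.
Hence the expansion of sqrt(1746) is a_0 = 41 followed by the repeating block 1, 3, 1, 1, 1, 8, 1, 1, 1, 3, 1, 82 (period 12).

[41; (1, 3, 1, 1, 1, 8, 1, 1, 1, 3, 1, 82)]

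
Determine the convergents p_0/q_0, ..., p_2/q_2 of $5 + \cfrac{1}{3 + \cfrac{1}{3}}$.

5/1, 16/3, 53/10

Using the convergent recurrence p_i = a_i*p_{i-1} + p_{i-2}, q_i = a_i*q_{i-1} + q_{i-2} with p_{-2}=0, p_{-1}=1, q_{-2}=1, q_{-1}=0:
  i=0: a_0=5, p_0 = 5*1 + 0 = 5, q_0 = 5*0 + 1 = 1.
  i=1: a_1=3, p_1 = 3*5 + 1 = 16, q_1 = 3*1 + 0 = 3.
  i=2: a_2=3, p_2 = 3*16 + 5 = 53, q_2 = 3*3 + 1 = 10.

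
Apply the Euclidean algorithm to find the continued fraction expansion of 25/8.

[3; 8]

Run the Euclidean algorithm on 25 and 8; the successive quotients are the partial quotients a_0, a_1, ... (each step inverts the fractional part left over by the previous one):
  25 = 3*8 + 1, so a_0 = 3.
  8 = 8*1 + 0, so a_1 = 8.
The remainder reaches 0 after 2 divisions, so the expansion has 2 partial quotients, read off in order.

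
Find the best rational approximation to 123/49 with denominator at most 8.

5/2

Expand x = 123/49 as a continued fraction with the Euclidean algorithm:
  123 = 2*49 + 25, so a_0 = 2.
  49 = 1*25 + 24, so a_1 = 1.
  25 = 1*24 + 1, so a_2 = 1.
  24 = 24*1 + 0, so a_3 = 24.
so x = [2; 1, 1, 24].
Convergents (p_i = a_i*p_{i-1} + p_{i-2}, q_i = a_i*q_{i-1} + q_{i-2} with p_{-2}=0, p_{-1}=1, q_{-2}=1, q_{-1}=0), until the denominator exceeds 8:
  i=0: a_0=2, p_0 = 2*1 + 0 = 2, q_0 = 2*0 + 1 = 1.
  i=1: a_1=1, p_1 = 1*2 + 1 = 3, q_1 = 1*1 + 0 = 1.
  i=2: a_2=1, p_2 = 1*3 + 2 = 5, q_2 = 1*1 + 1 = 2.
  i=3: a_3=24, p_3 = 24*5 + 3 = 123, q_3 = 24*2 + 1 = 49.
q_3 = 49 > 8, so the last convergent with denominator <= 8 is p_2/q_2 = 5/2.
The closest fraction with denominator <= 8 is either p_2/q_2 or the intermediate fraction (k*p_2 + p_1)/(k*q_2 + q_1) with the largest k >= 1 whose denominator stays <= 8; these approach x as k grows, and every other convergent or intermediate fraction in range is farther away.
Largest k: floor((8 - q_1)/q_2) = floor((8 - 1)/2) = 3.
That gives (3*5 + 3)/(3*2 + 1) = 18/7.
Compare the errors: |x - 5/2| = |123*2 - 5*49|/(49*2) = 1/98, and |x - 18/7| = |123*7 - 18*49|/(49*7) = 21/343.
Cross-multiplying, 1*343 = 343 < 2058 = 21*98, so 1/98 is smaller: the convergent 5/2 is closer to x than 18/7.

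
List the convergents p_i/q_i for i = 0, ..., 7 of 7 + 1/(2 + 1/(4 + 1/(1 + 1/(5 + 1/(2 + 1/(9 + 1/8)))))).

Using the convergent recurrence p_i = a_i*p_{i-1} + p_{i-2}, q_i = a_i*q_{i-1} + q_{i-2} with p_{-2}=0, p_{-1}=1, q_{-2}=1, q_{-1}=0:
  i=0: a_0=7, p_0 = 7*1 + 0 = 7, q_0 = 7*0 + 1 = 1.
  i=1: a_1=2, p_1 = 2*7 + 1 = 15, q_1 = 2*1 + 0 = 2.
  i=2: a_2=4, p_2 = 4*15 + 7 = 67, q_2 = 4*2 + 1 = 9.
  i=3: a_3=1, p_3 = 1*67 + 15 = 82, q_3 = 1*9 + 2 = 11.
  i=4: a_4=5, p_4 = 5*82 + 67 = 477, q_4 = 5*11 + 9 = 64.
  i=5: a_5=2, p_5 = 2*477 + 82 = 1036, q_5 = 2*64 + 11 = 139.
  i=6: a_6=9, p_6 = 9*1036 + 477 = 9801, q_6 = 9*139 + 64 = 1315.
  i=7: a_7=8, p_7 = 8*9801 + 1036 = 79444, q_7 = 8*1315 + 139 = 10659.

7/1, 15/2, 67/9, 82/11, 477/64, 1036/139, 9801/1315, 79444/10659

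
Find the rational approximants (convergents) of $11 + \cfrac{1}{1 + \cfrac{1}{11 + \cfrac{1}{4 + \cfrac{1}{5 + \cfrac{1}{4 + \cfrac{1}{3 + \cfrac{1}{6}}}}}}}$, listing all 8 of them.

Using the convergent recurrence p_i = a_i*p_{i-1} + p_{i-2}, q_i = a_i*q_{i-1} + q_{i-2} with p_{-2}=0, p_{-1}=1, q_{-2}=1, q_{-1}=0:
  i=0: a_0=11, p_0 = 11*1 + 0 = 11, q_0 = 11*0 + 1 = 1.
  i=1: a_1=1, p_1 = 1*11 + 1 = 12, q_1 = 1*1 + 0 = 1.
  i=2: a_2=11, p_2 = 11*12 + 11 = 143, q_2 = 11*1 + 1 = 12.
  i=3: a_3=4, p_3 = 4*143 + 12 = 584, q_3 = 4*12 + 1 = 49.
  i=4: a_4=5, p_4 = 5*584 + 143 = 3063, q_4 = 5*49 + 12 = 257.
  i=5: a_5=4, p_5 = 4*3063 + 584 = 12836, q_5 = 4*257 + 49 = 1077.
  i=6: a_6=3, p_6 = 3*12836 + 3063 = 41571, q_6 = 3*1077 + 257 = 3488.
  i=7: a_7=6, p_7 = 6*41571 + 12836 = 262262, q_7 = 6*3488 + 1077 = 22005.

11/1, 12/1, 143/12, 584/49, 3063/257, 12836/1077, 41571/3488, 262262/22005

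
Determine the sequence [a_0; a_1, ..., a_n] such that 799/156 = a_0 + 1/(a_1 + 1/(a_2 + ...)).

Run the Euclidean algorithm on 799 and 156; the successive quotients are the partial quotients a_0, a_1, ... (each step inverts the fractional part left over by the previous one):
  799 = 5*156 + 19, so a_0 = 5.
  156 = 8*19 + 4, so a_1 = 8.
  19 = 4*4 + 3, so a_2 = 4.
  4 = 1*3 + 1, so a_3 = 1.
  3 = 3*1 + 0, so a_4 = 3.
The remainder reaches 0 after 5 divisions, so the expansion has 5 partial quotients, read off in order.

[5; 8, 4, 1, 3]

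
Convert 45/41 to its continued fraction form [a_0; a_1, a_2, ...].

[1; 10, 4]

Run the Euclidean algorithm on 45 and 41; the successive quotients are the partial quotients a_0, a_1, ... (each step inverts the fractional part left over by the previous one):
  45 = 1*41 + 4, so a_0 = 1.
  41 = 10*4 + 1, so a_1 = 10.
  4 = 4*1 + 0, so a_2 = 4.
The remainder reaches 0 after 3 divisions, so the expansion has 3 partial quotients, read off in order.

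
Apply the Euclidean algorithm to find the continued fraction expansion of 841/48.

[17; 1, 1, 11, 2]

Run the Euclidean algorithm on 841 and 48; the successive quotients are the partial quotients a_0, a_1, ... (each step inverts the fractional part left over by the previous one):
  841 = 17*48 + 25, so a_0 = 17.
  48 = 1*25 + 23, so a_1 = 1.
  25 = 1*23 + 2, so a_2 = 1.
  23 = 11*2 + 1, so a_3 = 11.
  2 = 2*1 + 0, so a_4 = 2.
The remainder reaches 0 after 5 divisions, so the expansion has 5 partial quotients, read off in order.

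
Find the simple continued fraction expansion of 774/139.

Run the Euclidean algorithm on 774 and 139; the successive quotients are the partial quotients a_0, a_1, ... (each step inverts the fractional part left over by the previous one):
  774 = 5*139 + 79, so a_0 = 5.
  139 = 1*79 + 60, so a_1 = 1.
  79 = 1*60 + 19, so a_2 = 1.
  60 = 3*19 + 3, so a_3 = 3.
  19 = 6*3 + 1, so a_4 = 6.
  3 = 3*1 + 0, so a_5 = 3.
The remainder reaches 0 after 6 divisions, so the expansion has 6 partial quotients, read off in order.

[5; 1, 1, 3, 6, 3]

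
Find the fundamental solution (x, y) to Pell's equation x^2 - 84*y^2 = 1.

First expand sqrt(84) as a continued fraction. With x_i = (sqrt(84) + m_i)/d_i and (m_0, d_0) = (0, 1): a_0 = floor(sqrt(84)) = 9, since 9^2 = 81 <= 84 < 100 = 10^2.
Iterate m_{i+1} = d_i*a_i - m_i, d_{i+1} = (84 - m_{i+1}^2)/d_i, a_{i+1} = floor((a_0 + m_{i+1})/d_{i+1}):
  m_1 = 1*9 - 0 = 9, d_1 = (84 - 9^2)/1 = 3/1 = 3, a_1 = floor((9 + 9)/3) = 6.
  m_2 = 3*6 - 9 = 9, d_2 = (84 - 9^2)/3 = 3/3 = 1, a_2 = floor((9 + 9)/1) = 18.
  m_3 = 1*18 - 9 = 9, d_3 = (84 - 9^2)/1 = 3/1 = 3: (m_3, d_3) = (m_1, d_1) = (9, 3), so from here the quotients repeat a_1, a_2; the period length is 2.
So sqrt(84) = [9; (6, 18)] with period length k = 2.
k is even, so the fundamental solution of x^2 - 84y^2 = 1 is (p_{k-1}, q_{k-1}) = (p_1, q_1); compute convergents through index 1.
Convergents (p_i = a_i*p_{i-1} + p_{i-2}, q_i = a_i*q_{i-1} + q_{i-2} with p_{-2}=0, p_{-1}=1, q_{-2}=1, q_{-1}=0):
  i=0: a_0=9, p_0 = 9*1 + 0 = 9, q_0 = 9*0 + 1 = 1.
  i=1: a_1=6, p_1 = 6*9 + 1 = 55, q_1 = 6*1 + 0 = 6.
Check: 55^2 - 84*6^2 = 3025 - 3024 = 1, so (x, y) = (55, 6) solves the equation, and by the theorem it is the least positive solution.

(x, y) = (55, 6)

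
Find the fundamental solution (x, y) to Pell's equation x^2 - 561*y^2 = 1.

(x, y) = (522785, 22072)

First expand sqrt(561) as a continued fraction. With x_i = (sqrt(561) + m_i)/d_i and (m_0, d_0) = (0, 1): a_0 = floor(sqrt(561)) = 23, since 23^2 = 529 <= 561 < 576 = 24^2.
Iterate m_{i+1} = d_i*a_i - m_i, d_{i+1} = (561 - m_{i+1}^2)/d_i, a_{i+1} = floor((a_0 + m_{i+1})/d_{i+1}):
  m_1 = 1*23 - 0 = 23, d_1 = (561 - 23^2)/1 = 32/1 = 32, a_1 = floor((23 + 23)/32) = 1.
  m_2 = 32*1 - 23 = 9, d_2 = (561 - 9^2)/32 = 480/32 = 15, a_2 = floor((23 + 9)/15) = 2.
  m_3 = 15*2 - 9 = 21, d_3 = (561 - 21^2)/15 = 120/15 = 8, a_3 = floor((23 + 21)/8) = 5.
  m_4 = 8*5 - 21 = 19, d_4 = (561 - 19^2)/8 = 200/8 = 25, a_4 = floor((23 + 19)/25) = 1.
  m_5 = 25*1 - 19 = 6, d_5 = (561 - 6^2)/25 = 525/25 = 21, a_5 = floor((23 + 6)/21) = 1.
  m_6 = 21*1 - 6 = 15, d_6 = (561 - 15^2)/21 = 336/21 = 16, a_6 = floor((23 + 15)/16) = 2.
  m_7 = 16*2 - 15 = 17, d_7 = (561 - 17^2)/16 = 272/16 = 17, a_7 = floor((23 + 17)/17) = 2.
  m_8 = 17*2 - 17 = 17, d_8 = (561 - 17^2)/17 = 272/17 = 16, a_8 = floor((23 + 17)/16) = 2.
  m_9 = 16*2 - 17 = 15, d_9 = (561 - 15^2)/16 = 336/16 = 21, a_9 = floor((23 + 15)/21) = 1.
  m_10 = 21*1 - 15 = 6, d_10 = (561 - 6^2)/21 = 525/21 = 25, a_10 = floor((23 + 6)/25) = 1.
  m_11 = 25*1 - 6 = 19, d_11 = (561 - 19^2)/25 = 200/25 = 8, a_11 = floor((23 + 19)/8) = 5.
  m_12 = 8*5 - 19 = 21, d_12 = (561 - 21^2)/8 = 120/8 = 15, a_12 = floor((23 + 21)/15) = 2.
  m_13 = 15*2 - 21 = 9, d_13 = (561 - 9^2)/15 = 480/15 = 32, a_13 = floor((23 + 9)/32) = 1.
  m_14 = 32*1 - 9 = 23, d_14 = (561 - 23^2)/32 = 32/32 = 1, a_14 = floor((23 + 23)/1) = 46.
  m_15 = 1*46 - 23 = 23, d_15 = (561 - 23^2)/1 = 32/1 = 32: (m_15, d_15) = (m_1, d_1) = (23, 32), so from here the quotients repeat a_1, ..., a_14; the period length is 14.
So sqrt(561) = [23; (1, 2, 5, 1, 1, 2, 2, 2, 1, 1, 5, 2, 1, 46)] with period length k = 14.
k is even, so the fundamental solution of x^2 - 561y^2 = 1 is (p_{k-1}, q_{k-1}) = (p_13, q_13); compute convergents through index 13.
Convergents (p_i = a_i*p_{i-1} + p_{i-2}, q_i = a_i*q_{i-1} + q_{i-2} with p_{-2}=0, p_{-1}=1, q_{-2}=1, q_{-1}=0):
  i=0: a_0=23, p_0 = 23*1 + 0 = 23, q_0 = 23*0 + 1 = 1.
  i=1: a_1=1, p_1 = 1*23 + 1 = 24, q_1 = 1*1 + 0 = 1.
  i=2: a_2=2, p_2 = 2*24 + 23 = 71, q_2 = 2*1 + 1 = 3.
  i=3: a_3=5, p_3 = 5*71 + 24 = 379, q_3 = 5*3 + 1 = 16.
  i=4: a_4=1, p_4 = 1*379 + 71 = 450, q_4 = 1*16 + 3 = 19.
  i=5: a_5=1, p_5 = 1*450 + 379 = 829, q_5 = 1*19 + 16 = 35.
  i=6: a_6=2, p_6 = 2*829 + 450 = 2108, q_6 = 2*35 + 19 = 89.
  i=7: a_7=2, p_7 = 2*2108 + 829 = 5045, q_7 = 2*89 + 35 = 213.
  i=8: a_8=2, p_8 = 2*5045 + 2108 = 12198, q_8 = 2*213 + 89 = 515.
  i=9: a_9=1, p_9 = 1*12198 + 5045 = 17243, q_9 = 1*515 + 213 = 728.
  i=10: a_10=1, p_10 = 1*17243 + 12198 = 29441, q_10 = 1*728 + 515 = 1243.
  i=11: a_11=5, p_11 = 5*29441 + 17243 = 164448, q_11 = 5*1243 + 728 = 6943.
  i=12: a_12=2, p_12 = 2*164448 + 29441 = 358337, q_12 = 2*6943 + 1243 = 15129.
  i=13: a_13=1, p_13 = 1*358337 + 164448 = 522785, q_13 = 1*15129 + 6943 = 22072.
Check: 522785^2 - 561*22072^2 = 273304156225 - 273304156224 = 1, so (x, y) = (522785, 22072) solves the equation, and by the theorem it is the least positive solution.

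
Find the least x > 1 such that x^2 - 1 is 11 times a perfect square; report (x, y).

First expand sqrt(11) as a continued fraction. With x_i = (sqrt(11) + m_i)/d_i and (m_0, d_0) = (0, 1): a_0 = floor(sqrt(11)) = 3, since 3^2 = 9 <= 11 < 16 = 4^2.
Iterate m_{i+1} = d_i*a_i - m_i, d_{i+1} = (11 - m_{i+1}^2)/d_i, a_{i+1} = floor((a_0 + m_{i+1})/d_{i+1}):
  m_1 = 1*3 - 0 = 3, d_1 = (11 - 3^2)/1 = 2/1 = 2, a_1 = floor((3 + 3)/2) = 3.
  m_2 = 2*3 - 3 = 3, d_2 = (11 - 3^2)/2 = 2/2 = 1, a_2 = floor((3 + 3)/1) = 6.
  m_3 = 1*6 - 3 = 3, d_3 = (11 - 3^2)/1 = 2/1 = 2: (m_3, d_3) = (m_1, d_1) = (3, 2), so from here the quotients repeat a_1, a_2; the period length is 2.
So sqrt(11) = [3; (3, 6)] with period length k = 2.
k is even, so the fundamental solution of x^2 - 11y^2 = 1 is (p_{k-1}, q_{k-1}) = (p_1, q_1); compute convergents through index 1.
Convergents (p_i = a_i*p_{i-1} + p_{i-2}, q_i = a_i*q_{i-1} + q_{i-2} with p_{-2}=0, p_{-1}=1, q_{-2}=1, q_{-1}=0):
  i=0: a_0=3, p_0 = 3*1 + 0 = 3, q_0 = 3*0 + 1 = 1.
  i=1: a_1=3, p_1 = 3*3 + 1 = 10, q_1 = 3*1 + 0 = 3.
Check: 10^2 - 11*3^2 = 100 - 99 = 1, so (x, y) = (10, 3) solves the equation, and by the theorem it is the least positive solution.

(x, y) = (10, 3)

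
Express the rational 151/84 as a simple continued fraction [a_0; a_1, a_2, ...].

[1; 1, 3, 1, 16]

Run the Euclidean algorithm on 151 and 84; the successive quotients are the partial quotients a_0, a_1, ... (each step inverts the fractional part left over by the previous one):
  151 = 1*84 + 67, so a_0 = 1.
  84 = 1*67 + 17, so a_1 = 1.
  67 = 3*17 + 16, so a_2 = 3.
  17 = 1*16 + 1, so a_3 = 1.
  16 = 16*1 + 0, so a_4 = 16.
The remainder reaches 0 after 5 divisions, so the expansion has 5 partial quotients, read off in order.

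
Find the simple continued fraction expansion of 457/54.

Run the Euclidean algorithm on 457 and 54; the successive quotients are the partial quotients a_0, a_1, ... (each step inverts the fractional part left over by the previous one):
  457 = 8*54 + 25, so a_0 = 8.
  54 = 2*25 + 4, so a_1 = 2.
  25 = 6*4 + 1, so a_2 = 6.
  4 = 4*1 + 0, so a_3 = 4.
The remainder reaches 0 after 4 divisions, so the expansion has 4 partial quotients, read off in order.

[8; 2, 6, 4]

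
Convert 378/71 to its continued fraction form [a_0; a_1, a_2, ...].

Run the Euclidean algorithm on 378 and 71; the successive quotients are the partial quotients a_0, a_1, ... (each step inverts the fractional part left over by the previous one):
  378 = 5*71 + 23, so a_0 = 5.
  71 = 3*23 + 2, so a_1 = 3.
  23 = 11*2 + 1, so a_2 = 11.
  2 = 2*1 + 0, so a_3 = 2.
The remainder reaches 0 after 4 divisions, so the expansion has 4 partial quotients, read off in order.

[5; 3, 11, 2]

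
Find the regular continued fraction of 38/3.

Run the Euclidean algorithm on 38 and 3; the successive quotients are the partial quotients a_0, a_1, ... (each step inverts the fractional part left over by the previous one):
  38 = 12*3 + 2, so a_0 = 12.
  3 = 1*2 + 1, so a_1 = 1.
  2 = 2*1 + 0, so a_2 = 2.
The remainder reaches 0 after 3 divisions, so the expansion has 3 partial quotients, read off in order.

[12; 1, 2]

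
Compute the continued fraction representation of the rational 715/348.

Run the Euclidean algorithm on 715 and 348; the successive quotients are the partial quotients a_0, a_1, ... (each step inverts the fractional part left over by the previous one):
  715 = 2*348 + 19, so a_0 = 2.
  348 = 18*19 + 6, so a_1 = 18.
  19 = 3*6 + 1, so a_2 = 3.
  6 = 6*1 + 0, so a_3 = 6.
The remainder reaches 0 after 4 divisions, so the expansion has 4 partial quotients, read off in order.

[2; 18, 3, 6]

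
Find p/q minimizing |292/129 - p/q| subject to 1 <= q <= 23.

43/19

Expand x = 292/129 as a continued fraction with the Euclidean algorithm:
  292 = 2*129 + 34, so a_0 = 2.
  129 = 3*34 + 27, so a_1 = 3.
  34 = 1*27 + 7, so a_2 = 1.
  27 = 3*7 + 6, so a_3 = 3.
  7 = 1*6 + 1, so a_4 = 1.
  6 = 6*1 + 0, so a_5 = 6.
so x = [2; 3, 1, 3, 1, 6].
Convergents (p_i = a_i*p_{i-1} + p_{i-2}, q_i = a_i*q_{i-1} + q_{i-2} with p_{-2}=0, p_{-1}=1, q_{-2}=1, q_{-1}=0), until the denominator exceeds 23:
  i=0: a_0=2, p_0 = 2*1 + 0 = 2, q_0 = 2*0 + 1 = 1.
  i=1: a_1=3, p_1 = 3*2 + 1 = 7, q_1 = 3*1 + 0 = 3.
  i=2: a_2=1, p_2 = 1*7 + 2 = 9, q_2 = 1*3 + 1 = 4.
  i=3: a_3=3, p_3 = 3*9 + 7 = 34, q_3 = 3*4 + 3 = 15.
  i=4: a_4=1, p_4 = 1*34 + 9 = 43, q_4 = 1*15 + 4 = 19.
  i=5: a_5=6, p_5 = 6*43 + 34 = 292, q_5 = 6*19 + 15 = 129.
q_5 = 129 > 23, so the last convergent with denominator <= 23 is p_4/q_4 = 43/19.
The closest fraction with denominator <= 23 is either p_4/q_4 or the intermediate fraction (k*p_4 + p_3)/(k*q_4 + q_3) with the largest k >= 1 whose denominator stays <= 23; these approach x as k grows, and every other convergent or intermediate fraction in range is farther away.
Largest k: floor((23 - q_3)/q_4) = floor((23 - 15)/19) = 0.
Since k = 0, no intermediate fraction beyond p_4/q_4 has denominator <= 23, so the convergent 43/19 is the closest (its error is |292*19 - 43*129|/(129*19) = 1/2451).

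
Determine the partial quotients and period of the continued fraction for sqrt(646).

[25; (2, 2, 2, 50)]

Write x_i = (sqrt(646) + m_i)/d_i with (m_0, d_0) = (0, 1). a_0 = floor(sqrt(646)) = 25, since 25^2 = 625 <= 646 < 676 = 26^2.
Iterate m_{i+1} = d_i*a_i - m_i, d_{i+1} = (646 - m_{i+1}^2)/d_i, a_{i+1} = floor((a_0 + m_{i+1})/d_{i+1}):
  m_1 = 1*25 - 0 = 25, d_1 = (646 - 25^2)/1 = 21/1 = 21, a_1 = floor((25 + 25)/21) = 2.
  m_2 = 21*2 - 25 = 17, d_2 = (646 - 17^2)/21 = 357/21 = 17, a_2 = floor((25 + 17)/17) = 2.
  m_3 = 17*2 - 17 = 17, d_3 = (646 - 17^2)/17 = 357/17 = 21, a_3 = floor((25 + 17)/21) = 2.
  m_4 = 21*2 - 17 = 25, d_4 = (646 - 25^2)/21 = 21/21 = 1, a_4 = floor((25 + 25)/1) = 50.
  m_5 = 1*50 - 25 = 25, d_5 = (646 - 25^2)/1 = 21/1 = 21: (m_5, d_5) = (m_1, d_1) = (25, 21), so from here the quotients repeat a_1, ..., a_4; the period length is 4.
Hence the expansion of sqrt(646) is a_0 = 25 followed by the repeating block 2, 2, 2, 50 (period 4).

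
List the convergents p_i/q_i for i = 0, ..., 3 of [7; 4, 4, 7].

7/1, 29/4, 123/17, 890/123

Using the convergent recurrence p_i = a_i*p_{i-1} + p_{i-2}, q_i = a_i*q_{i-1} + q_{i-2} with p_{-2}=0, p_{-1}=1, q_{-2}=1, q_{-1}=0:
  i=0: a_0=7, p_0 = 7*1 + 0 = 7, q_0 = 7*0 + 1 = 1.
  i=1: a_1=4, p_1 = 4*7 + 1 = 29, q_1 = 4*1 + 0 = 4.
  i=2: a_2=4, p_2 = 4*29 + 7 = 123, q_2 = 4*4 + 1 = 17.
  i=3: a_3=7, p_3 = 7*123 + 29 = 890, q_3 = 7*17 + 4 = 123.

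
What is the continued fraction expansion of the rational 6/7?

[0; 1, 6]

Run the Euclidean algorithm on 6 and 7; the successive quotients are the partial quotients a_0, a_1, ... (each step inverts the fractional part left over by the previous one):
  6 = 0*7 + 6, so a_0 = 0.
  7 = 1*6 + 1, so a_1 = 1.
  6 = 6*1 + 0, so a_2 = 6.
The remainder reaches 0 after 3 divisions, so the expansion has 3 partial quotients, read off in order.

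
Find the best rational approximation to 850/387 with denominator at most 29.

Expand x = 850/387 as a continued fraction with the Euclidean algorithm:
  850 = 2*387 + 76, so a_0 = 2.
  387 = 5*76 + 7, so a_1 = 5.
  76 = 10*7 + 6, so a_2 = 10.
  7 = 1*6 + 1, so a_3 = 1.
  6 = 6*1 + 0, so a_4 = 6.
so x = [2; 5, 10, 1, 6].
Convergents (p_i = a_i*p_{i-1} + p_{i-2}, q_i = a_i*q_{i-1} + q_{i-2} with p_{-2}=0, p_{-1}=1, q_{-2}=1, q_{-1}=0), until the denominator exceeds 29:
  i=0: a_0=2, p_0 = 2*1 + 0 = 2, q_0 = 2*0 + 1 = 1.
  i=1: a_1=5, p_1 = 5*2 + 1 = 11, q_1 = 5*1 + 0 = 5.
  i=2: a_2=10, p_2 = 10*11 + 2 = 112, q_2 = 10*5 + 1 = 51.
q_2 = 51 > 29, so the last convergent with denominator <= 29 is p_1/q_1 = 11/5.
The closest fraction with denominator <= 29 is either p_1/q_1 or the intermediate fraction (k*p_1 + p_0)/(k*q_1 + q_0) with the largest k >= 1 whose denominator stays <= 29; these approach x as k grows, and every other convergent or intermediate fraction in range is farther away.
Largest k: floor((29 - q_0)/q_1) = floor((29 - 1)/5) = 5.
That gives (5*11 + 2)/(5*5 + 1) = 57/26.
Compare the errors: |x - 11/5| = |850*5 - 11*387|/(387*5) = 7/1935, and |x - 57/26| = |850*26 - 57*387|/(387*26) = 41/10062.
Cross-multiplying, 7*10062 = 70434 < 79335 = 41*1935, so 7/1935 is smaller: the convergent 11/5 is closer to x than 57/26.

11/5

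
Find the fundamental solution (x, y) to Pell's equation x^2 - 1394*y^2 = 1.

First expand sqrt(1394) as a continued fraction. With x_i = (sqrt(1394) + m_i)/d_i and (m_0, d_0) = (0, 1): a_0 = floor(sqrt(1394)) = 37, since 37^2 = 1369 <= 1394 < 1444 = 38^2.
Iterate m_{i+1} = d_i*a_i - m_i, d_{i+1} = (1394 - m_{i+1}^2)/d_i, a_{i+1} = floor((a_0 + m_{i+1})/d_{i+1}):
  m_1 = 1*37 - 0 = 37, d_1 = (1394 - 37^2)/1 = 25/1 = 25, a_1 = floor((37 + 37)/25) = 2.
  m_2 = 25*2 - 37 = 13, d_2 = (1394 - 13^2)/25 = 1225/25 = 49, a_2 = floor((37 + 13)/49) = 1.
  m_3 = 49*1 - 13 = 36, d_3 = (1394 - 36^2)/49 = 98/49 = 2, a_3 = floor((37 + 36)/2) = 36.
  m_4 = 2*36 - 36 = 36, d_4 = (1394 - 36^2)/2 = 98/2 = 49, a_4 = floor((37 + 36)/49) = 1.
  m_5 = 49*1 - 36 = 13, d_5 = (1394 - 13^2)/49 = 1225/49 = 25, a_5 = floor((37 + 13)/25) = 2.
  m_6 = 25*2 - 13 = 37, d_6 = (1394 - 37^2)/25 = 25/25 = 1, a_6 = floor((37 + 37)/1) = 74.
  m_7 = 1*74 - 37 = 37, d_7 = (1394 - 37^2)/1 = 25/1 = 25: (m_7, d_7) = (m_1, d_1) = (37, 25), so from here the quotients repeat a_1, ..., a_6; the period length is 6.
So sqrt(1394) = [37; (2, 1, 36, 1, 2, 74)] with period length k = 6.
k is even, so the fundamental solution of x^2 - 1394y^2 = 1 is (p_{k-1}, q_{k-1}) = (p_5, q_5); compute convergents through index 5.
Convergents (p_i = a_i*p_{i-1} + p_{i-2}, q_i = a_i*q_{i-1} + q_{i-2} with p_{-2}=0, p_{-1}=1, q_{-2}=1, q_{-1}=0):
  i=0: a_0=37, p_0 = 37*1 + 0 = 37, q_0 = 37*0 + 1 = 1.
  i=1: a_1=2, p_1 = 2*37 + 1 = 75, q_1 = 2*1 + 0 = 2.
  i=2: a_2=1, p_2 = 1*75 + 37 = 112, q_2 = 1*2 + 1 = 3.
  i=3: a_3=36, p_3 = 36*112 + 75 = 4107, q_3 = 36*3 + 2 = 110.
  i=4: a_4=1, p_4 = 1*4107 + 112 = 4219, q_4 = 1*110 + 3 = 113.
  i=5: a_5=2, p_5 = 2*4219 + 4107 = 12545, q_5 = 2*113 + 110 = 336.
Check: 12545^2 - 1394*336^2 = 157377025 - 157377024 = 1, so (x, y) = (12545, 336) solves the equation, and by the theorem it is the least positive solution.

(x, y) = (12545, 336)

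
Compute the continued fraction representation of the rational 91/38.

Run the Euclidean algorithm on 91 and 38; the successive quotients are the partial quotients a_0, a_1, ... (each step inverts the fractional part left over by the previous one):
  91 = 2*38 + 15, so a_0 = 2.
  38 = 2*15 + 8, so a_1 = 2.
  15 = 1*8 + 7, so a_2 = 1.
  8 = 1*7 + 1, so a_3 = 1.
  7 = 7*1 + 0, so a_4 = 7.
The remainder reaches 0 after 5 divisions, so the expansion has 5 partial quotients, read off in order.

[2; 2, 1, 1, 7]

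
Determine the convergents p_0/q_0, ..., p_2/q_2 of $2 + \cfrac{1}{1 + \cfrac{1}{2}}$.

Using the convergent recurrence p_i = a_i*p_{i-1} + p_{i-2}, q_i = a_i*q_{i-1} + q_{i-2} with p_{-2}=0, p_{-1}=1, q_{-2}=1, q_{-1}=0:
  i=0: a_0=2, p_0 = 2*1 + 0 = 2, q_0 = 2*0 + 1 = 1.
  i=1: a_1=1, p_1 = 1*2 + 1 = 3, q_1 = 1*1 + 0 = 1.
  i=2: a_2=2, p_2 = 2*3 + 2 = 8, q_2 = 2*1 + 1 = 3.

2/1, 3/1, 8/3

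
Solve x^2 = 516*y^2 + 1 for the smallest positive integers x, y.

First expand sqrt(516) as a continued fraction. With x_i = (sqrt(516) + m_i)/d_i and (m_0, d_0) = (0, 1): a_0 = floor(sqrt(516)) = 22, since 22^2 = 484 <= 516 < 529 = 23^2.
Iterate m_{i+1} = d_i*a_i - m_i, d_{i+1} = (516 - m_{i+1}^2)/d_i, a_{i+1} = floor((a_0 + m_{i+1})/d_{i+1}):
  m_1 = 1*22 - 0 = 22, d_1 = (516 - 22^2)/1 = 32/1 = 32, a_1 = floor((22 + 22)/32) = 1.
  m_2 = 32*1 - 22 = 10, d_2 = (516 - 10^2)/32 = 416/32 = 13, a_2 = floor((22 + 10)/13) = 2.
  m_3 = 13*2 - 10 = 16, d_3 = (516 - 16^2)/13 = 260/13 = 20, a_3 = floor((22 + 16)/20) = 1.
  m_4 = 20*1 - 16 = 4, d_4 = (516 - 4^2)/20 = 500/20 = 25, a_4 = floor((22 + 4)/25) = 1.
  m_5 = 25*1 - 4 = 21, d_5 = (516 - 21^2)/25 = 75/25 = 3, a_5 = floor((22 + 21)/3) = 14.
  m_6 = 3*14 - 21 = 21, d_6 = (516 - 21^2)/3 = 75/3 = 25, a_6 = floor((22 + 21)/25) = 1.
  m_7 = 25*1 - 21 = 4, d_7 = (516 - 4^2)/25 = 500/25 = 20, a_7 = floor((22 + 4)/20) = 1.
  m_8 = 20*1 - 4 = 16, d_8 = (516 - 16^2)/20 = 260/20 = 13, a_8 = floor((22 + 16)/13) = 2.
  m_9 = 13*2 - 16 = 10, d_9 = (516 - 10^2)/13 = 416/13 = 32, a_9 = floor((22 + 10)/32) = 1.
  m_10 = 32*1 - 10 = 22, d_10 = (516 - 22^2)/32 = 32/32 = 1, a_10 = floor((22 + 22)/1) = 44.
  m_11 = 1*44 - 22 = 22, d_11 = (516 - 22^2)/1 = 32/1 = 32: (m_11, d_11) = (m_1, d_1) = (22, 32), so from here the quotients repeat a_1, ..., a_10; the period length is 10.
So sqrt(516) = [22; (1, 2, 1, 1, 14, 1, 1, 2, 1, 44)] with period length k = 10.
k is even, so the fundamental solution of x^2 - 516y^2 = 1 is (p_{k-1}, q_{k-1}) = (p_9, q_9); compute convergents through index 9.
Convergents (p_i = a_i*p_{i-1} + p_{i-2}, q_i = a_i*q_{i-1} + q_{i-2} with p_{-2}=0, p_{-1}=1, q_{-2}=1, q_{-1}=0):
  i=0: a_0=22, p_0 = 22*1 + 0 = 22, q_0 = 22*0 + 1 = 1.
  i=1: a_1=1, p_1 = 1*22 + 1 = 23, q_1 = 1*1 + 0 = 1.
  i=2: a_2=2, p_2 = 2*23 + 22 = 68, q_2 = 2*1 + 1 = 3.
  i=3: a_3=1, p_3 = 1*68 + 23 = 91, q_3 = 1*3 + 1 = 4.
  i=4: a_4=1, p_4 = 1*91 + 68 = 159, q_4 = 1*4 + 3 = 7.
  i=5: a_5=14, p_5 = 14*159 + 91 = 2317, q_5 = 14*7 + 4 = 102.
  i=6: a_6=1, p_6 = 1*2317 + 159 = 2476, q_6 = 1*102 + 7 = 109.
  i=7: a_7=1, p_7 = 1*2476 + 2317 = 4793, q_7 = 1*109 + 102 = 211.
  i=8: a_8=2, p_8 = 2*4793 + 2476 = 12062, q_8 = 2*211 + 109 = 531.
  i=9: a_9=1, p_9 = 1*12062 + 4793 = 16855, q_9 = 1*531 + 211 = 742.
Check: 16855^2 - 516*742^2 = 284091025 - 284091024 = 1, so (x, y) = (16855, 742) solves the equation, and by the theorem it is the least positive solution.

(x, y) = (16855, 742)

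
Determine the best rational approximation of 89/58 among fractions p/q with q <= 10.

Expand x = 89/58 as a continued fraction with the Euclidean algorithm:
  89 = 1*58 + 31, so a_0 = 1.
  58 = 1*31 + 27, so a_1 = 1.
  31 = 1*27 + 4, so a_2 = 1.
  27 = 6*4 + 3, so a_3 = 6.
  4 = 1*3 + 1, so a_4 = 1.
  3 = 3*1 + 0, so a_5 = 3.
so x = [1; 1, 1, 6, 1, 3].
Convergents (p_i = a_i*p_{i-1} + p_{i-2}, q_i = a_i*q_{i-1} + q_{i-2} with p_{-2}=0, p_{-1}=1, q_{-2}=1, q_{-1}=0), until the denominator exceeds 10:
  i=0: a_0=1, p_0 = 1*1 + 0 = 1, q_0 = 1*0 + 1 = 1.
  i=1: a_1=1, p_1 = 1*1 + 1 = 2, q_1 = 1*1 + 0 = 1.
  i=2: a_2=1, p_2 = 1*2 + 1 = 3, q_2 = 1*1 + 1 = 2.
  i=3: a_3=6, p_3 = 6*3 + 2 = 20, q_3 = 6*2 + 1 = 13.
q_3 = 13 > 10, so the last convergent with denominator <= 10 is p_2/q_2 = 3/2.
The closest fraction with denominator <= 10 is either p_2/q_2 or the intermediate fraction (k*p_2 + p_1)/(k*q_2 + q_1) with the largest k >= 1 whose denominator stays <= 10; these approach x as k grows, and every other convergent or intermediate fraction in range is farther away.
Largest k: floor((10 - q_1)/q_2) = floor((10 - 1)/2) = 4.
That gives (4*3 + 2)/(4*2 + 1) = 14/9.
Compare the errors: |x - 3/2| = |89*2 - 3*58|/(58*2) = 4/116, and |x - 14/9| = |89*9 - 14*58|/(58*9) = 11/522.
Cross-multiplying, 11*116 = 1276 < 2088 = 4*522, so 11/522 is smaller: the intermediate fraction 14/9 is closer to x than 3/2.

14/9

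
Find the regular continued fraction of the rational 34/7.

Run the Euclidean algorithm on 34 and 7; the successive quotients are the partial quotients a_0, a_1, ... (each step inverts the fractional part left over by the previous one):
  34 = 4*7 + 6, so a_0 = 4.
  7 = 1*6 + 1, so a_1 = 1.
  6 = 6*1 + 0, so a_2 = 6.
The remainder reaches 0 after 3 divisions, so the expansion has 3 partial quotients, read off in order.

[4; 1, 6]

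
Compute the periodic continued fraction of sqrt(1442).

[37; (1, 36, 1, 74)]

Write x_i = (sqrt(1442) + m_i)/d_i with (m_0, d_0) = (0, 1). a_0 = floor(sqrt(1442)) = 37, since 37^2 = 1369 <= 1442 < 1444 = 38^2.
Iterate m_{i+1} = d_i*a_i - m_i, d_{i+1} = (1442 - m_{i+1}^2)/d_i, a_{i+1} = floor((a_0 + m_{i+1})/d_{i+1}):
  m_1 = 1*37 - 0 = 37, d_1 = (1442 - 37^2)/1 = 73/1 = 73, a_1 = floor((37 + 37)/73) = 1.
  m_2 = 73*1 - 37 = 36, d_2 = (1442 - 36^2)/73 = 146/73 = 2, a_2 = floor((37 + 36)/2) = 36.
  m_3 = 2*36 - 36 = 36, d_3 = (1442 - 36^2)/2 = 146/2 = 73, a_3 = floor((37 + 36)/73) = 1.
  m_4 = 73*1 - 36 = 37, d_4 = (1442 - 37^2)/73 = 73/73 = 1, a_4 = floor((37 + 37)/1) = 74.
  m_5 = 1*74 - 37 = 37, d_5 = (1442 - 37^2)/1 = 73/1 = 73: (m_5, d_5) = (m_1, d_1) = (37, 73), so from here the quotients repeat a_1, ..., a_4; the period length is 4.
Hence the expansion of sqrt(1442) is a_0 = 37 followed by the repeating block 1, 36, 1, 74 (period 4).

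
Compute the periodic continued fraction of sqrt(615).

[24; (1, 3, 1, 48)]

Write x_i = (sqrt(615) + m_i)/d_i with (m_0, d_0) = (0, 1). a_0 = floor(sqrt(615)) = 24, since 24^2 = 576 <= 615 < 625 = 25^2.
Iterate m_{i+1} = d_i*a_i - m_i, d_{i+1} = (615 - m_{i+1}^2)/d_i, a_{i+1} = floor((a_0 + m_{i+1})/d_{i+1}):
  m_1 = 1*24 - 0 = 24, d_1 = (615 - 24^2)/1 = 39/1 = 39, a_1 = floor((24 + 24)/39) = 1.
  m_2 = 39*1 - 24 = 15, d_2 = (615 - 15^2)/39 = 390/39 = 10, a_2 = floor((24 + 15)/10) = 3.
  m_3 = 10*3 - 15 = 15, d_3 = (615 - 15^2)/10 = 390/10 = 39, a_3 = floor((24 + 15)/39) = 1.
  m_4 = 39*1 - 15 = 24, d_4 = (615 - 24^2)/39 = 39/39 = 1, a_4 = floor((24 + 24)/1) = 48.
  m_5 = 1*48 - 24 = 24, d_5 = (615 - 24^2)/1 = 39/1 = 39: (m_5, d_5) = (m_1, d_1) = (24, 39), so from here the quotients repeat a_1, ..., a_4; the period length is 4.
Hence the expansion of sqrt(615) is a_0 = 24 followed by the repeating block 1, 3, 1, 48 (period 4).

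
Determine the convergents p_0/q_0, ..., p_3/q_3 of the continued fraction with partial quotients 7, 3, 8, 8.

Using the convergent recurrence p_i = a_i*p_{i-1} + p_{i-2}, q_i = a_i*q_{i-1} + q_{i-2} with p_{-2}=0, p_{-1}=1, q_{-2}=1, q_{-1}=0:
  i=0: a_0=7, p_0 = 7*1 + 0 = 7, q_0 = 7*0 + 1 = 1.
  i=1: a_1=3, p_1 = 3*7 + 1 = 22, q_1 = 3*1 + 0 = 3.
  i=2: a_2=8, p_2 = 8*22 + 7 = 183, q_2 = 8*3 + 1 = 25.
  i=3: a_3=8, p_3 = 8*183 + 22 = 1486, q_3 = 8*25 + 3 = 203.

7/1, 22/3, 183/25, 1486/203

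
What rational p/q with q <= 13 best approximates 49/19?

Expand x = 49/19 as a continued fraction with the Euclidean algorithm:
  49 = 2*19 + 11, so a_0 = 2.
  19 = 1*11 + 8, so a_1 = 1.
  11 = 1*8 + 3, so a_2 = 1.
  8 = 2*3 + 2, so a_3 = 2.
  3 = 1*2 + 1, so a_4 = 1.
  2 = 2*1 + 0, so a_5 = 2.
so x = [2; 1, 1, 2, 1, 2].
Convergents (p_i = a_i*p_{i-1} + p_{i-2}, q_i = a_i*q_{i-1} + q_{i-2} with p_{-2}=0, p_{-1}=1, q_{-2}=1, q_{-1}=0), until the denominator exceeds 13:
  i=0: a_0=2, p_0 = 2*1 + 0 = 2, q_0 = 2*0 + 1 = 1.
  i=1: a_1=1, p_1 = 1*2 + 1 = 3, q_1 = 1*1 + 0 = 1.
  i=2: a_2=1, p_2 = 1*3 + 2 = 5, q_2 = 1*1 + 1 = 2.
  i=3: a_3=2, p_3 = 2*5 + 3 = 13, q_3 = 2*2 + 1 = 5.
  i=4: a_4=1, p_4 = 1*13 + 5 = 18, q_4 = 1*5 + 2 = 7.
  i=5: a_5=2, p_5 = 2*18 + 13 = 49, q_5 = 2*7 + 5 = 19.
q_5 = 19 > 13, so the last convergent with denominator <= 13 is p_4/q_4 = 18/7.
The closest fraction with denominator <= 13 is either p_4/q_4 or the intermediate fraction (k*p_4 + p_3)/(k*q_4 + q_3) with the largest k >= 1 whose denominator stays <= 13; these approach x as k grows, and every other convergent or intermediate fraction in range is farther away.
Largest k: floor((13 - q_3)/q_4) = floor((13 - 5)/7) = 1.
That gives (1*18 + 13)/(1*7 + 5) = 31/12.
Compare the errors: |x - 18/7| = |49*7 - 18*19|/(19*7) = 1/133, and |x - 31/12| = |49*12 - 31*19|/(19*12) = 1/228.
Cross-multiplying, 1*133 = 133 < 228 = 1*228, so 1/228 is smaller: the intermediate fraction 31/12 is closer to x than 18/7.

31/12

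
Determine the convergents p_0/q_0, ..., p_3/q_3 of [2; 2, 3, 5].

Using the convergent recurrence p_i = a_i*p_{i-1} + p_{i-2}, q_i = a_i*q_{i-1} + q_{i-2} with p_{-2}=0, p_{-1}=1, q_{-2}=1, q_{-1}=0:
  i=0: a_0=2, p_0 = 2*1 + 0 = 2, q_0 = 2*0 + 1 = 1.
  i=1: a_1=2, p_1 = 2*2 + 1 = 5, q_1 = 2*1 + 0 = 2.
  i=2: a_2=3, p_2 = 3*5 + 2 = 17, q_2 = 3*2 + 1 = 7.
  i=3: a_3=5, p_3 = 5*17 + 5 = 90, q_3 = 5*7 + 2 = 37.

2/1, 5/2, 17/7, 90/37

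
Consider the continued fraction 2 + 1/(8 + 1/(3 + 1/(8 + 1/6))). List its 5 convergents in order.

Using the convergent recurrence p_i = a_i*p_{i-1} + p_{i-2}, q_i = a_i*q_{i-1} + q_{i-2} with p_{-2}=0, p_{-1}=1, q_{-2}=1, q_{-1}=0:
  i=0: a_0=2, p_0 = 2*1 + 0 = 2, q_0 = 2*0 + 1 = 1.
  i=1: a_1=8, p_1 = 8*2 + 1 = 17, q_1 = 8*1 + 0 = 8.
  i=2: a_2=3, p_2 = 3*17 + 2 = 53, q_2 = 3*8 + 1 = 25.
  i=3: a_3=8, p_3 = 8*53 + 17 = 441, q_3 = 8*25 + 8 = 208.
  i=4: a_4=6, p_4 = 6*441 + 53 = 2699, q_4 = 6*208 + 25 = 1273.

2/1, 17/8, 53/25, 441/208, 2699/1273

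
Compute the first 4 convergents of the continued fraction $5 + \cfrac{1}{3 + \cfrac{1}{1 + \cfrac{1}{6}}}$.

5/1, 16/3, 21/4, 142/27

Using the convergent recurrence p_i = a_i*p_{i-1} + p_{i-2}, q_i = a_i*q_{i-1} + q_{i-2} with p_{-2}=0, p_{-1}=1, q_{-2}=1, q_{-1}=0:
  i=0: a_0=5, p_0 = 5*1 + 0 = 5, q_0 = 5*0 + 1 = 1.
  i=1: a_1=3, p_1 = 3*5 + 1 = 16, q_1 = 3*1 + 0 = 3.
  i=2: a_2=1, p_2 = 1*16 + 5 = 21, q_2 = 1*3 + 1 = 4.
  i=3: a_3=6, p_3 = 6*21 + 16 = 142, q_3 = 6*4 + 3 = 27.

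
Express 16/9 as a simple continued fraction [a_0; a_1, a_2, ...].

Run the Euclidean algorithm on 16 and 9; the successive quotients are the partial quotients a_0, a_1, ... (each step inverts the fractional part left over by the previous one):
  16 = 1*9 + 7, so a_0 = 1.
  9 = 1*7 + 2, so a_1 = 1.
  7 = 3*2 + 1, so a_2 = 3.
  2 = 2*1 + 0, so a_3 = 2.
The remainder reaches 0 after 4 divisions, so the expansion has 4 partial quotients, read off in order.

[1; 1, 3, 2]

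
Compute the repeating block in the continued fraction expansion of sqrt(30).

Write x_i = (sqrt(30) + m_i)/d_i with (m_0, d_0) = (0, 1). a_0 = floor(sqrt(30)) = 5, since 5^2 = 25 <= 30 < 36 = 6^2.
Iterate m_{i+1} = d_i*a_i - m_i, d_{i+1} = (30 - m_{i+1}^2)/d_i, a_{i+1} = floor((a_0 + m_{i+1})/d_{i+1}):
  m_1 = 1*5 - 0 = 5, d_1 = (30 - 5^2)/1 = 5/1 = 5, a_1 = floor((5 + 5)/5) = 2.
  m_2 = 5*2 - 5 = 5, d_2 = (30 - 5^2)/5 = 5/5 = 1, a_2 = floor((5 + 5)/1) = 10.
  m_3 = 1*10 - 5 = 5, d_3 = (30 - 5^2)/1 = 5/1 = 5: (m_3, d_3) = (m_1, d_1) = (5, 5), so from here the quotients repeat a_1, a_2; the period length is 2.
Hence the expansion of sqrt(30) is a_0 = 5 followed by the repeating block 2, 10 (period 2).

[5; (2, 10)]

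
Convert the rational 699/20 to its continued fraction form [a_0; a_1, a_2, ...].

Run the Euclidean algorithm on 699 and 20; the successive quotients are the partial quotients a_0, a_1, ... (each step inverts the fractional part left over by the previous one):
  699 = 34*20 + 19, so a_0 = 34.
  20 = 1*19 + 1, so a_1 = 1.
  19 = 19*1 + 0, so a_2 = 19.
The remainder reaches 0 after 3 divisions, so the expansion has 3 partial quotients, read off in order.

[34; 1, 19]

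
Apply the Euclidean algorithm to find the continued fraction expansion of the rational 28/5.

[5; 1, 1, 2]

Run the Euclidean algorithm on 28 and 5; the successive quotients are the partial quotients a_0, a_1, ... (each step inverts the fractional part left over by the previous one):
  28 = 5*5 + 3, so a_0 = 5.
  5 = 1*3 + 2, so a_1 = 1.
  3 = 1*2 + 1, so a_2 = 1.
  2 = 2*1 + 0, so a_3 = 2.
The remainder reaches 0 after 4 divisions, so the expansion has 4 partial quotients, read off in order.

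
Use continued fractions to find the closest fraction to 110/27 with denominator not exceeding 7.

29/7

Expand x = 110/27 as a continued fraction with the Euclidean algorithm:
  110 = 4*27 + 2, so a_0 = 4.
  27 = 13*2 + 1, so a_1 = 13.
  2 = 2*1 + 0, so a_2 = 2.
so x = [4; 13, 2].
Convergents (p_i = a_i*p_{i-1} + p_{i-2}, q_i = a_i*q_{i-1} + q_{i-2} with p_{-2}=0, p_{-1}=1, q_{-2}=1, q_{-1}=0), until the denominator exceeds 7:
  i=0: a_0=4, p_0 = 4*1 + 0 = 4, q_0 = 4*0 + 1 = 1.
  i=1: a_1=13, p_1 = 13*4 + 1 = 53, q_1 = 13*1 + 0 = 13.
q_1 = 13 > 7, so the last convergent with denominator <= 7 is p_0/q_0 = 4/1.
The closest fraction with denominator <= 7 is either p_0/q_0 or the intermediate fraction (k*p_0 + p_{-1})/(k*q_0 + q_{-1}) with the largest k >= 1 whose denominator stays <= 7; these approach x as k grows, and every other convergent or intermediate fraction in range is farther away.
Largest k: floor((7 - q_{-1})/q_0) = floor((7 - 0)/1) = 7 (using the seeds p_{-1} = 1, q_{-1} = 0).
That gives (7*4 + 1)/(7*1 + 0) = 29/7.
Compare the errors: |x - 4/1| = |110*1 - 4*27|/(27*1) = 2/27, and |x - 29/7| = |110*7 - 29*27|/(27*7) = 13/189.
Cross-multiplying, 13*27 = 351 < 378 = 2*189, so 13/189 is smaller: the intermediate fraction 29/7 is closer to x than 4/1.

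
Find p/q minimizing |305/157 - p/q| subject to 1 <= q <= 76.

68/35

Expand x = 305/157 as a continued fraction with the Euclidean algorithm:
  305 = 1*157 + 148, so a_0 = 1.
  157 = 1*148 + 9, so a_1 = 1.
  148 = 16*9 + 4, so a_2 = 16.
  9 = 2*4 + 1, so a_3 = 2.
  4 = 4*1 + 0, so a_4 = 4.
so x = [1; 1, 16, 2, 4].
Convergents (p_i = a_i*p_{i-1} + p_{i-2}, q_i = a_i*q_{i-1} + q_{i-2} with p_{-2}=0, p_{-1}=1, q_{-2}=1, q_{-1}=0), until the denominator exceeds 76:
  i=0: a_0=1, p_0 = 1*1 + 0 = 1, q_0 = 1*0 + 1 = 1.
  i=1: a_1=1, p_1 = 1*1 + 1 = 2, q_1 = 1*1 + 0 = 1.
  i=2: a_2=16, p_2 = 16*2 + 1 = 33, q_2 = 16*1 + 1 = 17.
  i=3: a_3=2, p_3 = 2*33 + 2 = 68, q_3 = 2*17 + 1 = 35.
  i=4: a_4=4, p_4 = 4*68 + 33 = 305, q_4 = 4*35 + 17 = 157.
q_4 = 157 > 76, so the last convergent with denominator <= 76 is p_3/q_3 = 68/35.
The closest fraction with denominator <= 76 is either p_3/q_3 or the intermediate fraction (k*p_3 + p_2)/(k*q_3 + q_2) with the largest k >= 1 whose denominator stays <= 76; these approach x as k grows, and every other convergent or intermediate fraction in range is farther away.
Largest k: floor((76 - q_2)/q_3) = floor((76 - 17)/35) = 1.
That gives (1*68 + 33)/(1*35 + 17) = 101/52.
Compare the errors: |x - 68/35| = |305*35 - 68*157|/(157*35) = 1/5495, and |x - 101/52| = |305*52 - 101*157|/(157*52) = 3/8164.
Cross-multiplying, 1*8164 = 8164 < 16485 = 3*5495, so 1/5495 is smaller: the convergent 68/35 is closer to x than 101/52.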